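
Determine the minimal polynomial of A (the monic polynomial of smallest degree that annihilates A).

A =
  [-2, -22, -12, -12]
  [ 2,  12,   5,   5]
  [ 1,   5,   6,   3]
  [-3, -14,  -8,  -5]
x^3 - 8*x^2 + 21*x - 18

The characteristic polynomial is χ_A(x) = (x - 3)^3*(x - 2), so the eigenvalues are known. The minimal polynomial is
  m_A(x) = Π_λ (x − λ)^{k_λ}
where k_λ is the size of the *largest* Jordan block for λ (equivalently, the smallest k with (A − λI)^k v = 0 for every generalised eigenvector v of λ).

  λ = 2: largest Jordan block has size 1, contributing (x − 2)
  λ = 3: largest Jordan block has size 2, contributing (x − 3)^2

So m_A(x) = (x - 3)^2*(x - 2) = x^3 - 8*x^2 + 21*x - 18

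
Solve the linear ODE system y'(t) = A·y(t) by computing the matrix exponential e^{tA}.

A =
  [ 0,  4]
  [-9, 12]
e^{tA} =
  [-6*t*exp(6*t) + exp(6*t), 4*t*exp(6*t)]
  [-9*t*exp(6*t), 6*t*exp(6*t) + exp(6*t)]

Strategy: write A = P · J · P⁻¹ where J is a Jordan canonical form, so e^{tA} = P · e^{tJ} · P⁻¹, and e^{tJ} can be computed block-by-block.

A has Jordan form
J =
  [6, 1]
  [0, 6]
(up to reordering of blocks).

Per-block formulas:
  For a 2×2 Jordan block J_2(6): exp(t · J_2(6)) = e^(6t)·(I + t·N), where N is the 2×2 nilpotent shift.

After assembling e^{tJ} and conjugating by P, we get:

e^{tA} =
  [-6*t*exp(6*t) + exp(6*t), 4*t*exp(6*t)]
  [-9*t*exp(6*t), 6*t*exp(6*t) + exp(6*t)]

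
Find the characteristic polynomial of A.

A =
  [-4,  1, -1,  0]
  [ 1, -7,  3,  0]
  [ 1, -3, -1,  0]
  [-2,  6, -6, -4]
x^4 + 16*x^3 + 96*x^2 + 256*x + 256

Expanding det(x·I − A) (e.g. by cofactor expansion or by noting that A is similar to its Jordan form J, which has the same characteristic polynomial as A) gives
  χ_A(x) = x^4 + 16*x^3 + 96*x^2 + 256*x + 256
which factors as (x + 4)^4. The eigenvalues (with algebraic multiplicities) are λ = -4 with multiplicity 4.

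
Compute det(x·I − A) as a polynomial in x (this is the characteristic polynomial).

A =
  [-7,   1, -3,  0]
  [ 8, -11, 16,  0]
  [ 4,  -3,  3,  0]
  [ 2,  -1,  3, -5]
x^4 + 20*x^3 + 150*x^2 + 500*x + 625

Expanding det(x·I − A) (e.g. by cofactor expansion or by noting that A is similar to its Jordan form J, which has the same characteristic polynomial as A) gives
  χ_A(x) = x^4 + 20*x^3 + 150*x^2 + 500*x + 625
which factors as (x + 5)^4. The eigenvalues (with algebraic multiplicities) are λ = -5 with multiplicity 4.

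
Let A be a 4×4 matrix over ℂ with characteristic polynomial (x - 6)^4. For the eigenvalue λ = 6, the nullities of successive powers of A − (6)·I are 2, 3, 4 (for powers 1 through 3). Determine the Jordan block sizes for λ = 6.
Block sizes for λ = 6: [3, 1]

From the dimensions of kernels of powers, the number of Jordan blocks of size at least j is d_j − d_{j−1} where d_j = dim ker(N^j) (with d_0 = 0). Computing the differences gives [2, 1, 1].
The number of blocks of size exactly k is (#blocks of size ≥ k) − (#blocks of size ≥ k + 1), so the partition is: 1 block(s) of size 1, 1 block(s) of size 3.
In nonincreasing order the block sizes are [3, 1].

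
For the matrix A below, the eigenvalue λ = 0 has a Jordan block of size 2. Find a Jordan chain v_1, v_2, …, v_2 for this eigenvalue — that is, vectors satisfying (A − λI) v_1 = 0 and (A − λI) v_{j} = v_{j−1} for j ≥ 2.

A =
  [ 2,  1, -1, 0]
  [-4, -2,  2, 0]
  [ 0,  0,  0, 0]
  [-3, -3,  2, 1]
A Jordan chain for λ = 0 of length 2:
v_1 = (1, -2, 0, -3)ᵀ
v_2 = (0, 1, 0, 0)ᵀ

Let N = A − (0)·I. We want v_2 with N^2 v_2 = 0 but N^1 v_2 ≠ 0; then v_{j-1} := N · v_j for j = 2, …, 2.

Pick v_2 = (0, 1, 0, 0)ᵀ.
Then v_1 = N · v_2 = (1, -2, 0, -3)ᵀ.

Sanity check: (A − (0)·I) v_1 = (0, 0, 0, 0)ᵀ = 0. ✓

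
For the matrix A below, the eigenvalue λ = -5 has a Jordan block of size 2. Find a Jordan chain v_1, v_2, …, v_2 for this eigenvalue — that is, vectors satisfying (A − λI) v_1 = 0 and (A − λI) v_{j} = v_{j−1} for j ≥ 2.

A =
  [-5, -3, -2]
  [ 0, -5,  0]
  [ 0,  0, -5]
A Jordan chain for λ = -5 of length 2:
v_1 = (-3, 0, 0)ᵀ
v_2 = (0, 1, 0)ᵀ

Let N = A − (-5)·I. We want v_2 with N^2 v_2 = 0 but N^1 v_2 ≠ 0; then v_{j-1} := N · v_j for j = 2, …, 2.

Pick v_2 = (0, 1, 0)ᵀ.
Then v_1 = N · v_2 = (-3, 0, 0)ᵀ.

Sanity check: (A − (-5)·I) v_1 = (0, 0, 0)ᵀ = 0. ✓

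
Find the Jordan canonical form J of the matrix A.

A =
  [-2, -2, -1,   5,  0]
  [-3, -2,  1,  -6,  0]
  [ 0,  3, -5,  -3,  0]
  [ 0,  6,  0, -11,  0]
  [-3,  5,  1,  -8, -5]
J_3(-5) ⊕ J_1(-5) ⊕ J_1(-5)

The characteristic polynomial is
  det(x·I − A) = x^5 + 25*x^4 + 250*x^3 + 1250*x^2 + 3125*x + 3125 = (x + 5)^5

Eigenvalues and multiplicities (the geometric multiplicity of λ is n − rank(A − λI), which equals the number of Jordan blocks for λ):
  λ = -5: algebraic multiplicity = 5, geometric multiplicity = 3

Determining the block sizes for each eigenvalue:
  λ = -5: with am = 5 and gm = 3, the partition is not yet determined (e.g. several partitions of 5 into 3 parts exist). Let N = A − (-5)·I. Computing rank(N^1) = 2, rank(N^2) = 1, rank(N^3) = 0; the number of blocks of size ≥ j is rank(N^{j−1}) − rank(N^j), giving [3, 1, 1]. So we have 1 block(s) of size 3, 2 block(s) of size 1 → block sizes [3, 1, 1]

Assembling the blocks gives a Jordan form
J =
  [-5,  1,  0,  0,  0]
  [ 0, -5,  1,  0,  0]
  [ 0,  0, -5,  0,  0]
  [ 0,  0,  0, -5,  0]
  [ 0,  0,  0,  0, -5]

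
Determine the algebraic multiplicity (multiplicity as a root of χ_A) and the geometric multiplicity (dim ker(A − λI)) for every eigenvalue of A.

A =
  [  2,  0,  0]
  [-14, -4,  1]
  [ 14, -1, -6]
λ = -5: alg = 2, geom = 1; λ = 2: alg = 1, geom = 1

Step 1 — factor the characteristic polynomial to read off the algebraic multiplicities:
  χ_A(x) = (x - 2)*(x + 5)^2

Step 2 — compute geometric multiplicities via the rank-nullity identity g(λ) = n − rank(A − λI):
  rank(A − (-5)·I) = 2, so dim ker(A − (-5)·I) = n − 2 = 1
  rank(A − (2)·I) = 2, so dim ker(A − (2)·I) = n − 2 = 1

Summary:
  λ = -5: algebraic multiplicity = 2, geometric multiplicity = 1
  λ = 2: algebraic multiplicity = 1, geometric multiplicity = 1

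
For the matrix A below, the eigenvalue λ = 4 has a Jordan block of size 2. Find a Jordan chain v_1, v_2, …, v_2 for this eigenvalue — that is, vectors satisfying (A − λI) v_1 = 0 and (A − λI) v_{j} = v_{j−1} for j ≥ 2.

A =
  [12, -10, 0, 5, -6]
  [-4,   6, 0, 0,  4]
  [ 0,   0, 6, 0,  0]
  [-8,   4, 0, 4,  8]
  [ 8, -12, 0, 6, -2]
A Jordan chain for λ = 4 of length 2:
v_1 = (-12, 8, 0, 16, -16)ᵀ
v_2 = (1, 6, 0, 8, 0)ᵀ

Let N = A − (4)·I. We want v_2 with N^2 v_2 = 0 but N^1 v_2 ≠ 0; then v_{j-1} := N · v_j for j = 2, …, 2.

Pick v_2 = (1, 6, 0, 8, 0)ᵀ.
Then v_1 = N · v_2 = (-12, 8, 0, 16, -16)ᵀ.

Sanity check: (A − (4)·I) v_1 = (0, 0, 0, 0, 0)ᵀ = 0. ✓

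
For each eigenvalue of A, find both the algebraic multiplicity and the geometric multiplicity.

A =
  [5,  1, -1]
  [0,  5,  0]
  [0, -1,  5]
λ = 5: alg = 3, geom = 1

Step 1 — factor the characteristic polynomial to read off the algebraic multiplicities:
  χ_A(x) = (x - 5)^3

Step 2 — compute geometric multiplicities via the rank-nullity identity g(λ) = n − rank(A − λI):
  rank(A − (5)·I) = 2, so dim ker(A − (5)·I) = n − 2 = 1

Summary:
  λ = 5: algebraic multiplicity = 3, geometric multiplicity = 1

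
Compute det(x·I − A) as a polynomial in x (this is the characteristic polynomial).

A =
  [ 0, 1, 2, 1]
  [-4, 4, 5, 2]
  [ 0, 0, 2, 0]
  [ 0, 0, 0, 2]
x^4 - 8*x^3 + 24*x^2 - 32*x + 16

Expanding det(x·I − A) (e.g. by cofactor expansion or by noting that A is similar to its Jordan form J, which has the same characteristic polynomial as A) gives
  χ_A(x) = x^4 - 8*x^3 + 24*x^2 - 32*x + 16
which factors as (x - 2)^4. The eigenvalues (with algebraic multiplicities) are λ = 2 with multiplicity 4.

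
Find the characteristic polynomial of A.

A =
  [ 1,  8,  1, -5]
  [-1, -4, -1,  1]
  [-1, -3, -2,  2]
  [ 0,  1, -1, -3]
x^4 + 8*x^3 + 24*x^2 + 32*x + 16

Expanding det(x·I − A) (e.g. by cofactor expansion or by noting that A is similar to its Jordan form J, which has the same characteristic polynomial as A) gives
  χ_A(x) = x^4 + 8*x^3 + 24*x^2 + 32*x + 16
which factors as (x + 2)^4. The eigenvalues (with algebraic multiplicities) are λ = -2 with multiplicity 4.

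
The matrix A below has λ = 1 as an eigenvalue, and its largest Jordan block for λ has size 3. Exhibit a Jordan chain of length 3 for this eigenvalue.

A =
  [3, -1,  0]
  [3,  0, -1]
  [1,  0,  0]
A Jordan chain for λ = 1 of length 3:
v_1 = (1, 2, 1)ᵀ
v_2 = (2, 3, 1)ᵀ
v_3 = (1, 0, 0)ᵀ

Let N = A − (1)·I. We want v_3 with N^3 v_3 = 0 but N^2 v_3 ≠ 0; then v_{j-1} := N · v_j for j = 3, …, 2.

Pick v_3 = (1, 0, 0)ᵀ.
Then v_2 = N · v_3 = (2, 3, 1)ᵀ.
Then v_1 = N · v_2 = (1, 2, 1)ᵀ.

Sanity check: (A − (1)·I) v_1 = (0, 0, 0)ᵀ = 0. ✓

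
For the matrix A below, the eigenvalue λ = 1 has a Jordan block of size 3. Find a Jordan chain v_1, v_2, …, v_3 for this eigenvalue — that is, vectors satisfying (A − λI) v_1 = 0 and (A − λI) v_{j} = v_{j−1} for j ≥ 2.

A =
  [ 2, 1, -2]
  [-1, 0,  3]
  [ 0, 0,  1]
A Jordan chain for λ = 1 of length 3:
v_1 = (1, -1, 0)ᵀ
v_2 = (-2, 3, 0)ᵀ
v_3 = (0, 0, 1)ᵀ

Let N = A − (1)·I. We want v_3 with N^3 v_3 = 0 but N^2 v_3 ≠ 0; then v_{j-1} := N · v_j for j = 3, …, 2.

Pick v_3 = (0, 0, 1)ᵀ.
Then v_2 = N · v_3 = (-2, 3, 0)ᵀ.
Then v_1 = N · v_2 = (1, -1, 0)ᵀ.

Sanity check: (A − (1)·I) v_1 = (0, 0, 0)ᵀ = 0. ✓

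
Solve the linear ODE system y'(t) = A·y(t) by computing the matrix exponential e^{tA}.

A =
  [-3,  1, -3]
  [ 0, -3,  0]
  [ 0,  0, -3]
e^{tA} =
  [exp(-3*t), t*exp(-3*t), -3*t*exp(-3*t)]
  [0, exp(-3*t), 0]
  [0, 0, exp(-3*t)]

Strategy: write A = P · J · P⁻¹ where J is a Jordan canonical form, so e^{tA} = P · e^{tJ} · P⁻¹, and e^{tJ} can be computed block-by-block.

A has Jordan form
J =
  [-3,  1,  0]
  [ 0, -3,  0]
  [ 0,  0, -3]
(up to reordering of blocks).

Per-block formulas:
  For a 2×2 Jordan block J_2(-3): exp(t · J_2(-3)) = e^(-3t)·(I + t·N), where N is the 2×2 nilpotent shift.
  For a 1×1 block at λ = -3: exp(t · [-3]) = [e^(-3t)].

After assembling e^{tJ} and conjugating by P, we get:

e^{tA} =
  [exp(-3*t), t*exp(-3*t), -3*t*exp(-3*t)]
  [0, exp(-3*t), 0]
  [0, 0, exp(-3*t)]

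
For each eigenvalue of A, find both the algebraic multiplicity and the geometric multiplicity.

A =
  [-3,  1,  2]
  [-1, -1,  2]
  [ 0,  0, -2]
λ = -2: alg = 3, geom = 2

Step 1 — factor the characteristic polynomial to read off the algebraic multiplicities:
  χ_A(x) = (x + 2)^3

Step 2 — compute geometric multiplicities via the rank-nullity identity g(λ) = n − rank(A − λI):
  rank(A − (-2)·I) = 1, so dim ker(A − (-2)·I) = n − 1 = 2

Summary:
  λ = -2: algebraic multiplicity = 3, geometric multiplicity = 2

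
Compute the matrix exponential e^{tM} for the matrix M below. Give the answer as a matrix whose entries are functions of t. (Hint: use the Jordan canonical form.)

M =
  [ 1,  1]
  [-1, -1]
e^{tM} =
  [t + 1, t]
  [-t, 1 - t]

Strategy: write M = P · J · P⁻¹ where J is a Jordan canonical form, so e^{tM} = P · e^{tJ} · P⁻¹, and e^{tJ} can be computed block-by-block.

M has Jordan form
J =
  [0, 1]
  [0, 0]
(up to reordering of blocks).

Per-block formulas:
  For a 2×2 Jordan block J_2(0): exp(t · J_2(0)) = e^(0t)·(I + t·N), where N is the 2×2 nilpotent shift.

After assembling e^{tJ} and conjugating by P, we get:

e^{tM} =
  [t + 1, t]
  [-t, 1 - t]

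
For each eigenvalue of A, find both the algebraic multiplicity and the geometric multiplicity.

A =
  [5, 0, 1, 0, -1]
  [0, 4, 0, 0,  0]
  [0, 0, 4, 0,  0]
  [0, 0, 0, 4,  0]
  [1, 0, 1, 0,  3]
λ = 4: alg = 5, geom = 4

Step 1 — factor the characteristic polynomial to read off the algebraic multiplicities:
  χ_A(x) = (x - 4)^5

Step 2 — compute geometric multiplicities via the rank-nullity identity g(λ) = n − rank(A − λI):
  rank(A − (4)·I) = 1, so dim ker(A − (4)·I) = n − 1 = 4

Summary:
  λ = 4: algebraic multiplicity = 5, geometric multiplicity = 4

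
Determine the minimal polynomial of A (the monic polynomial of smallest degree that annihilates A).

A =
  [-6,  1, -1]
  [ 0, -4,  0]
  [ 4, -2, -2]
x^2 + 8*x + 16

The characteristic polynomial is χ_A(x) = (x + 4)^3, so the eigenvalues are known. The minimal polynomial is
  m_A(x) = Π_λ (x − λ)^{k_λ}
where k_λ is the size of the *largest* Jordan block for λ (equivalently, the smallest k with (A − λI)^k v = 0 for every generalised eigenvector v of λ).

  λ = -4: largest Jordan block has size 2, contributing (x + 4)^2

So m_A(x) = (x + 4)^2 = x^2 + 8*x + 16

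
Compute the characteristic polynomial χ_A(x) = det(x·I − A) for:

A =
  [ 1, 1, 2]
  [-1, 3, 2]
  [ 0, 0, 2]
x^3 - 6*x^2 + 12*x - 8

Expanding det(x·I − A) (e.g. by cofactor expansion or by noting that A is similar to its Jordan form J, which has the same characteristic polynomial as A) gives
  χ_A(x) = x^3 - 6*x^2 + 12*x - 8
which factors as (x - 2)^3. The eigenvalues (with algebraic multiplicities) are λ = 2 with multiplicity 3.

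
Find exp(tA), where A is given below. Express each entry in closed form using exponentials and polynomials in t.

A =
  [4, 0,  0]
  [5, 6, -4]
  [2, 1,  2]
e^{tA} =
  [exp(4*t), 0, 0]
  [t^2*exp(4*t) + 5*t*exp(4*t), 2*t*exp(4*t) + exp(4*t), -4*t*exp(4*t)]
  [t^2*exp(4*t)/2 + 2*t*exp(4*t), t*exp(4*t), -2*t*exp(4*t) + exp(4*t)]

Strategy: write A = P · J · P⁻¹ where J is a Jordan canonical form, so e^{tA} = P · e^{tJ} · P⁻¹, and e^{tJ} can be computed block-by-block.

A has Jordan form
J =
  [4, 1, 0]
  [0, 4, 1]
  [0, 0, 4]
(up to reordering of blocks).

Per-block formulas:
  For a 3×3 Jordan block J_3(4): exp(t · J_3(4)) = e^(4t)·(I + t·N + (t^2/2)·N^2), where N is the 3×3 nilpotent shift.

After assembling e^{tJ} and conjugating by P, we get:

e^{tA} =
  [exp(4*t), 0, 0]
  [t^2*exp(4*t) + 5*t*exp(4*t), 2*t*exp(4*t) + exp(4*t), -4*t*exp(4*t)]
  [t^2*exp(4*t)/2 + 2*t*exp(4*t), t*exp(4*t), -2*t*exp(4*t) + exp(4*t)]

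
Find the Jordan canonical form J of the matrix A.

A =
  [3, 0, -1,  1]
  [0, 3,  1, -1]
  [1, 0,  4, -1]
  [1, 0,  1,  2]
J_3(3) ⊕ J_1(3)

The characteristic polynomial is
  det(x·I − A) = x^4 - 12*x^3 + 54*x^2 - 108*x + 81 = (x - 3)^4

Eigenvalues and multiplicities (the geometric multiplicity of λ is n − rank(A − λI), which equals the number of Jordan blocks for λ):
  λ = 3: algebraic multiplicity = 4, geometric multiplicity = 2

Determining the block sizes for each eigenvalue:
  λ = 3: with am = 4 and gm = 2, the partition is not yet determined (e.g. several partitions of 4 into 2 parts exist). Let N = A − (3)·I. Computing rank(N^1) = 2, rank(N^2) = 1, rank(N^3) = 0; the number of blocks of size ≥ j is rank(N^{j−1}) − rank(N^j), giving [2, 1, 1]. So we have 1 block(s) of size 3, 1 block(s) of size 1 → block sizes [3, 1]

Assembling the blocks gives a Jordan form
J =
  [3, 1, 0, 0]
  [0, 3, 1, 0]
  [0, 0, 3, 0]
  [0, 0, 0, 3]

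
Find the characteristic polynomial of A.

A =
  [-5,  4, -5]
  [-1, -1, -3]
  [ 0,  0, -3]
x^3 + 9*x^2 + 27*x + 27

Expanding det(x·I − A) (e.g. by cofactor expansion or by noting that A is similar to its Jordan form J, which has the same characteristic polynomial as A) gives
  χ_A(x) = x^3 + 9*x^2 + 27*x + 27
which factors as (x + 3)^3. The eigenvalues (with algebraic multiplicities) are λ = -3 with multiplicity 3.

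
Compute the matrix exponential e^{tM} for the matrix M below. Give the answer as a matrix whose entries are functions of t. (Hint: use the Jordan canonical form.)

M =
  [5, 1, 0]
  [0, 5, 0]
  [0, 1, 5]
e^{tM} =
  [exp(5*t), t*exp(5*t), 0]
  [0, exp(5*t), 0]
  [0, t*exp(5*t), exp(5*t)]

Strategy: write M = P · J · P⁻¹ where J is a Jordan canonical form, so e^{tM} = P · e^{tJ} · P⁻¹, and e^{tJ} can be computed block-by-block.

M has Jordan form
J =
  [5, 1, 0]
  [0, 5, 0]
  [0, 0, 5]
(up to reordering of blocks).

Per-block formulas:
  For a 1×1 block at λ = 5: exp(t · [5]) = [e^(5t)].
  For a 2×2 Jordan block J_2(5): exp(t · J_2(5)) = e^(5t)·(I + t·N), where N is the 2×2 nilpotent shift.

After assembling e^{tJ} and conjugating by P, we get:

e^{tM} =
  [exp(5*t), t*exp(5*t), 0]
  [0, exp(5*t), 0]
  [0, t*exp(5*t), exp(5*t)]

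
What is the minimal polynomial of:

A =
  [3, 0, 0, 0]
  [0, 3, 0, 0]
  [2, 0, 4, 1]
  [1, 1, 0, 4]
x^3 - 11*x^2 + 40*x - 48

The characteristic polynomial is χ_A(x) = (x - 4)^2*(x - 3)^2, so the eigenvalues are known. The minimal polynomial is
  m_A(x) = Π_λ (x − λ)^{k_λ}
where k_λ is the size of the *largest* Jordan block for λ (equivalently, the smallest k with (A − λI)^k v = 0 for every generalised eigenvector v of λ).

  λ = 3: largest Jordan block has size 1, contributing (x − 3)
  λ = 4: largest Jordan block has size 2, contributing (x − 4)^2

So m_A(x) = (x - 4)^2*(x - 3) = x^3 - 11*x^2 + 40*x - 48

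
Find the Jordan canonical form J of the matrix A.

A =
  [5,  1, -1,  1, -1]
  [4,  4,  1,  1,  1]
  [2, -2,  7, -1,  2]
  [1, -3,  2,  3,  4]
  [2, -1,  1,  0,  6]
J_3(5) ⊕ J_2(5)

The characteristic polynomial is
  det(x·I − A) = x^5 - 25*x^4 + 250*x^3 - 1250*x^2 + 3125*x - 3125 = (x - 5)^5

Eigenvalues and multiplicities (the geometric multiplicity of λ is n − rank(A − λI), which equals the number of Jordan blocks for λ):
  λ = 5: algebraic multiplicity = 5, geometric multiplicity = 2

Determining the block sizes for each eigenvalue:
  λ = 5: with am = 5 and gm = 2, the partition is not yet determined (e.g. several partitions of 5 into 2 parts exist). Let N = A − (5)·I. Computing rank(N^1) = 3, rank(N^2) = 1, rank(N^3) = 0; the number of blocks of size ≥ j is rank(N^{j−1}) − rank(N^j), giving [2, 2, 1]. So we have 1 block(s) of size 3, 1 block(s) of size 2 → block sizes [3, 2]

Assembling the blocks gives a Jordan form
J =
  [5, 1, 0, 0, 0]
  [0, 5, 1, 0, 0]
  [0, 0, 5, 0, 0]
  [0, 0, 0, 5, 1]
  [0, 0, 0, 0, 5]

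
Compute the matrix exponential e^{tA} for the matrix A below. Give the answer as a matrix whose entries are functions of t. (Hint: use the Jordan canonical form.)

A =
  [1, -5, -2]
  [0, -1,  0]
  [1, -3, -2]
e^{tA} =
  [2 - exp(-t), -t*exp(-t) - 4 + 4*exp(-t), -2 + 2*exp(-t)]
  [0, exp(-t), 0]
  [1 - exp(-t), -t*exp(-t) - 2 + 2*exp(-t), -1 + 2*exp(-t)]

Strategy: write A = P · J · P⁻¹ where J is a Jordan canonical form, so e^{tA} = P · e^{tJ} · P⁻¹, and e^{tJ} can be computed block-by-block.

A has Jordan form
J =
  [-1,  1, 0]
  [ 0, -1, 0]
  [ 0,  0, 0]
(up to reordering of blocks).

Per-block formulas:
  For a 2×2 Jordan block J_2(-1): exp(t · J_2(-1)) = e^(-1t)·(I + t·N), where N is the 2×2 nilpotent shift.
  For a 1×1 block at λ = 0: exp(t · [0]) = [e^(0t)].

After assembling e^{tJ} and conjugating by P, we get:

e^{tA} =
  [2 - exp(-t), -t*exp(-t) - 4 + 4*exp(-t), -2 + 2*exp(-t)]
  [0, exp(-t), 0]
  [1 - exp(-t), -t*exp(-t) - 2 + 2*exp(-t), -1 + 2*exp(-t)]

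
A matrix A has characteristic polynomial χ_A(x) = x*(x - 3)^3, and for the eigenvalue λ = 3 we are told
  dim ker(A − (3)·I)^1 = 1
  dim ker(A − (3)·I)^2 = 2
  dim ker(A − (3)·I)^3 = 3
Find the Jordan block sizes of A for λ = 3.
Block sizes for λ = 3: [3]

From the dimensions of kernels of powers, the number of Jordan blocks of size at least j is d_j − d_{j−1} where d_j = dim ker(N^j) (with d_0 = 0). Computing the differences gives [1, 1, 1].
The number of blocks of size exactly k is (#blocks of size ≥ k) − (#blocks of size ≥ k + 1), so the partition is: 1 block(s) of size 3.
In nonincreasing order the block sizes are [3].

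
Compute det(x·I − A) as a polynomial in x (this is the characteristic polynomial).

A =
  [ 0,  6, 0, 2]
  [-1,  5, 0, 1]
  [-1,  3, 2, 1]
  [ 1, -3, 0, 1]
x^4 - 8*x^3 + 24*x^2 - 32*x + 16

Expanding det(x·I − A) (e.g. by cofactor expansion or by noting that A is similar to its Jordan form J, which has the same characteristic polynomial as A) gives
  χ_A(x) = x^4 - 8*x^3 + 24*x^2 - 32*x + 16
which factors as (x - 2)^4. The eigenvalues (with algebraic multiplicities) are λ = 2 with multiplicity 4.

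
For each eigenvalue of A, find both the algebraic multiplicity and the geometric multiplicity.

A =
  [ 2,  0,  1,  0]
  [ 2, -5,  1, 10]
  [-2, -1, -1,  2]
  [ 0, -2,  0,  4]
λ = 0: alg = 4, geom = 2

Step 1 — factor the characteristic polynomial to read off the algebraic multiplicities:
  χ_A(x) = x^4

Step 2 — compute geometric multiplicities via the rank-nullity identity g(λ) = n − rank(A − λI):
  rank(A − (0)·I) = 2, so dim ker(A − (0)·I) = n − 2 = 2

Summary:
  λ = 0: algebraic multiplicity = 4, geometric multiplicity = 2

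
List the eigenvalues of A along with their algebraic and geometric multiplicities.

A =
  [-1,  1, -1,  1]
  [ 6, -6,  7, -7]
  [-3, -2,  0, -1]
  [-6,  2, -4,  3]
λ = -1: alg = 4, geom = 2

Step 1 — factor the characteristic polynomial to read off the algebraic multiplicities:
  χ_A(x) = (x + 1)^4

Step 2 — compute geometric multiplicities via the rank-nullity identity g(λ) = n − rank(A − λI):
  rank(A − (-1)·I) = 2, so dim ker(A − (-1)·I) = n − 2 = 2

Summary:
  λ = -1: algebraic multiplicity = 4, geometric multiplicity = 2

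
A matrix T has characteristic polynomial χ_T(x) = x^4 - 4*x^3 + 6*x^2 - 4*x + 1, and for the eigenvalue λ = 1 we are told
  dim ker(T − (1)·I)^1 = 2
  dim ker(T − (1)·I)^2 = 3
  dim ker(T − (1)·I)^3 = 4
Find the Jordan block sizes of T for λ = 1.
Block sizes for λ = 1: [3, 1]

From the dimensions of kernels of powers, the number of Jordan blocks of size at least j is d_j − d_{j−1} where d_j = dim ker(N^j) (with d_0 = 0). Computing the differences gives [2, 1, 1].
The number of blocks of size exactly k is (#blocks of size ≥ k) − (#blocks of size ≥ k + 1), so the partition is: 1 block(s) of size 1, 1 block(s) of size 3.
In nonincreasing order the block sizes are [3, 1].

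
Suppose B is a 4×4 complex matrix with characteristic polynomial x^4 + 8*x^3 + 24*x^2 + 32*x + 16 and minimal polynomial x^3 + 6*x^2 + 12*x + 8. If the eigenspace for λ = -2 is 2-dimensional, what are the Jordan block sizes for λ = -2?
Block sizes for λ = -2: [3, 1]

Step 1 — from the characteristic polynomial, algebraic multiplicity of λ = -2 is 4. From dim ker(B − (-2)·I) = 2, there are exactly 2 Jordan blocks for λ = -2.
Step 2 — from the minimal polynomial, the factor (x + 2)^3 tells us the largest block for λ = -2 has size 3.
Step 3 — with total size 4, 2 blocks, and largest block 3, the block sizes (in nonincreasing order) are [3, 1].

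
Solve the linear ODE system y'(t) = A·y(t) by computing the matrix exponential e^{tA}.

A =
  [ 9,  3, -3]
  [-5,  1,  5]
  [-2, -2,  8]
e^{tA} =
  [3*t*exp(6*t) + exp(6*t), 3*t*exp(6*t), -3*t*exp(6*t)]
  [-5*t*exp(6*t), -5*t*exp(6*t) + exp(6*t), 5*t*exp(6*t)]
  [-2*t*exp(6*t), -2*t*exp(6*t), 2*t*exp(6*t) + exp(6*t)]

Strategy: write A = P · J · P⁻¹ where J is a Jordan canonical form, so e^{tA} = P · e^{tJ} · P⁻¹, and e^{tJ} can be computed block-by-block.

A has Jordan form
J =
  [6, 1, 0]
  [0, 6, 0]
  [0, 0, 6]
(up to reordering of blocks).

Per-block formulas:
  For a 2×2 Jordan block J_2(6): exp(t · J_2(6)) = e^(6t)·(I + t·N), where N is the 2×2 nilpotent shift.
  For a 1×1 block at λ = 6: exp(t · [6]) = [e^(6t)].

After assembling e^{tJ} and conjugating by P, we get:

e^{tA} =
  [3*t*exp(6*t) + exp(6*t), 3*t*exp(6*t), -3*t*exp(6*t)]
  [-5*t*exp(6*t), -5*t*exp(6*t) + exp(6*t), 5*t*exp(6*t)]
  [-2*t*exp(6*t), -2*t*exp(6*t), 2*t*exp(6*t) + exp(6*t)]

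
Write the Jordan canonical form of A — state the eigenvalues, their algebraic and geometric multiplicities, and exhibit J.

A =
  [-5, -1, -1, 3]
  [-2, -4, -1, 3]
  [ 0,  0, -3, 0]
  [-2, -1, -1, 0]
J_2(-3) ⊕ J_1(-3) ⊕ J_1(-3)

The characteristic polynomial is
  det(x·I − A) = x^4 + 12*x^3 + 54*x^2 + 108*x + 81 = (x + 3)^4

Eigenvalues and multiplicities (the geometric multiplicity of λ is n − rank(A − λI), which equals the number of Jordan blocks for λ):
  λ = -3: algebraic multiplicity = 4, geometric multiplicity = 3

Determining the block sizes for each eigenvalue:
  λ = -3: 3 blocks summing to 4 forces exactly one block of size 2 and the rest size 1 → block sizes [2, 1, 1]

Assembling the blocks gives a Jordan form
J =
  [-3,  1,  0,  0]
  [ 0, -3,  0,  0]
  [ 0,  0, -3,  0]
  [ 0,  0,  0, -3]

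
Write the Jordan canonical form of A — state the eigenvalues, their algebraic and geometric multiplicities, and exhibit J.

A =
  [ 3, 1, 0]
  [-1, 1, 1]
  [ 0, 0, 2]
J_3(2)

The characteristic polynomial is
  det(x·I − A) = x^3 - 6*x^2 + 12*x - 8 = (x - 2)^3

Eigenvalues and multiplicities (the geometric multiplicity of λ is n − rank(A − λI), which equals the number of Jordan blocks for λ):
  λ = 2: algebraic multiplicity = 3, geometric multiplicity = 1

Determining the block sizes for each eigenvalue:
  λ = 2: one block (gm = 1), so the single block has size am = 3 → block sizes [3]

Assembling the blocks gives a Jordan form
J =
  [2, 1, 0]
  [0, 2, 1]
  [0, 0, 2]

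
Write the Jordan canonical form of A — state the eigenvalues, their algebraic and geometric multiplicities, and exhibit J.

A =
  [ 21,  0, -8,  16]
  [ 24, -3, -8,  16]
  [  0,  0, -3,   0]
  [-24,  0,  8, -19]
J_1(-3) ⊕ J_1(-3) ⊕ J_1(-3) ⊕ J_1(5)

The characteristic polynomial is
  det(x·I − A) = x^4 + 4*x^3 - 18*x^2 - 108*x - 135 = (x - 5)*(x + 3)^3

Eigenvalues and multiplicities (the geometric multiplicity of λ is n − rank(A − λI), which equals the number of Jordan blocks for λ):
  λ = -3: algebraic multiplicity = 3, geometric multiplicity = 3
  λ = 5: algebraic multiplicity = 1, geometric multiplicity = 1

Determining the block sizes for each eigenvalue:
  λ = -3: gm = am = 3, so every block has size 1 → block sizes [1, 1, 1]
  λ = 5: one block (gm = 1), so the single block has size am = 1 → block sizes [1]

Assembling the blocks gives a Jordan form
J =
  [-3,  0,  0, 0]
  [ 0, -3,  0, 0]
  [ 0,  0, -3, 0]
  [ 0,  0,  0, 5]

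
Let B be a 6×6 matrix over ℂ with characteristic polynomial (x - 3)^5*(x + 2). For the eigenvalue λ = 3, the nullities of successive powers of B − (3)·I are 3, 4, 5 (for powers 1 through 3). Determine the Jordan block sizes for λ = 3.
Block sizes for λ = 3: [3, 1, 1]

From the dimensions of kernels of powers, the number of Jordan blocks of size at least j is d_j − d_{j−1} where d_j = dim ker(N^j) (with d_0 = 0). Computing the differences gives [3, 1, 1].
The number of blocks of size exactly k is (#blocks of size ≥ k) − (#blocks of size ≥ k + 1), so the partition is: 2 block(s) of size 1, 1 block(s) of size 3.
In nonincreasing order the block sizes are [3, 1, 1].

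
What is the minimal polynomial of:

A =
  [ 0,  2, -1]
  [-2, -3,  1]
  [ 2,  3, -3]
x^3 + 6*x^2 + 12*x + 8

The characteristic polynomial is χ_A(x) = (x + 2)^3, so the eigenvalues are known. The minimal polynomial is
  m_A(x) = Π_λ (x − λ)^{k_λ}
where k_λ is the size of the *largest* Jordan block for λ (equivalently, the smallest k with (A − λI)^k v = 0 for every generalised eigenvector v of λ).

  λ = -2: largest Jordan block has size 3, contributing (x + 2)^3

So m_A(x) = (x + 2)^3 = x^3 + 6*x^2 + 12*x + 8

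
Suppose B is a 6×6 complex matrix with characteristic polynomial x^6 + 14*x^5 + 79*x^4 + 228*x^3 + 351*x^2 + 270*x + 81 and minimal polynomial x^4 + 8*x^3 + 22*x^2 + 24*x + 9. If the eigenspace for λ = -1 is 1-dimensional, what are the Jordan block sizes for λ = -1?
Block sizes for λ = -1: [2]

Step 1 — from the characteristic polynomial, algebraic multiplicity of λ = -1 is 2. From dim ker(B − (-1)·I) = 1, there are exactly 1 Jordan blocks for λ = -1.
Step 2 — from the minimal polynomial, the factor (x + 1)^2 tells us the largest block for λ = -1 has size 2.
Step 3 — with total size 2, 1 blocks, and largest block 2, the block sizes (in nonincreasing order) are [2].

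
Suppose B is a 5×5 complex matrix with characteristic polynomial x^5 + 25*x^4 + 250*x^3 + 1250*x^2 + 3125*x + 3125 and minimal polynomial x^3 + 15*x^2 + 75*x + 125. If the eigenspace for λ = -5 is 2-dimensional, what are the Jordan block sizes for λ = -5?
Block sizes for λ = -5: [3, 2]

Step 1 — from the characteristic polynomial, algebraic multiplicity of λ = -5 is 5. From dim ker(B − (-5)·I) = 2, there are exactly 2 Jordan blocks for λ = -5.
Step 2 — from the minimal polynomial, the factor (x + 5)^3 tells us the largest block for λ = -5 has size 3.
Step 3 — with total size 5, 2 blocks, and largest block 3, the block sizes (in nonincreasing order) are [3, 2].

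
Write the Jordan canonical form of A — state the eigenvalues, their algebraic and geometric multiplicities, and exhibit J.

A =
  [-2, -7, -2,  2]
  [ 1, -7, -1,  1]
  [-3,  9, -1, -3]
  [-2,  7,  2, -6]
J_3(-4) ⊕ J_1(-4)

The characteristic polynomial is
  det(x·I − A) = x^4 + 16*x^3 + 96*x^2 + 256*x + 256 = (x + 4)^4

Eigenvalues and multiplicities (the geometric multiplicity of λ is n − rank(A − λI), which equals the number of Jordan blocks for λ):
  λ = -4: algebraic multiplicity = 4, geometric multiplicity = 2

Determining the block sizes for each eigenvalue:
  λ = -4: with am = 4 and gm = 2, the partition is not yet determined (e.g. several partitions of 4 into 2 parts exist). Let N = A − (-4)·I. Computing rank(N^1) = 2, rank(N^2) = 1, rank(N^3) = 0; the number of blocks of size ≥ j is rank(N^{j−1}) − rank(N^j), giving [2, 1, 1]. So we have 1 block(s) of size 3, 1 block(s) of size 1 → block sizes [3, 1]

Assembling the blocks gives a Jordan form
J =
  [-4,  1,  0,  0]
  [ 0, -4,  1,  0]
  [ 0,  0, -4,  0]
  [ 0,  0,  0, -4]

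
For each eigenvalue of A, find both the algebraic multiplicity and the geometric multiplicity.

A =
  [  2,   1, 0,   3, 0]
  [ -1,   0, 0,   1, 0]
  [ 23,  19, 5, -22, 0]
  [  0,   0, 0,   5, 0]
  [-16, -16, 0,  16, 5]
λ = 1: alg = 2, geom = 1; λ = 5: alg = 3, geom = 2

Step 1 — factor the characteristic polynomial to read off the algebraic multiplicities:
  χ_A(x) = (x - 5)^3*(x - 1)^2

Step 2 — compute geometric multiplicities via the rank-nullity identity g(λ) = n − rank(A − λI):
  rank(A − (1)·I) = 4, so dim ker(A − (1)·I) = n − 4 = 1
  rank(A − (5)·I) = 3, so dim ker(A − (5)·I) = n − 3 = 2

Summary:
  λ = 1: algebraic multiplicity = 2, geometric multiplicity = 1
  λ = 5: algebraic multiplicity = 3, geometric multiplicity = 2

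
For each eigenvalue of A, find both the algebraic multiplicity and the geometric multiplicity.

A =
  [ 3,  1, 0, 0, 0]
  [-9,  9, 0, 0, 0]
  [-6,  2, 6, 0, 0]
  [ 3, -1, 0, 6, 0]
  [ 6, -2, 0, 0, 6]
λ = 6: alg = 5, geom = 4

Step 1 — factor the characteristic polynomial to read off the algebraic multiplicities:
  χ_A(x) = (x - 6)^5

Step 2 — compute geometric multiplicities via the rank-nullity identity g(λ) = n − rank(A − λI):
  rank(A − (6)·I) = 1, so dim ker(A − (6)·I) = n − 1 = 4

Summary:
  λ = 6: algebraic multiplicity = 5, geometric multiplicity = 4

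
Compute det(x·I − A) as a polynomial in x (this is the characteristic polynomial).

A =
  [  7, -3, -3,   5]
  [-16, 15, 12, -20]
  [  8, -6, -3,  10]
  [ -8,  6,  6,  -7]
x^4 - 12*x^3 + 54*x^2 - 108*x + 81

Expanding det(x·I − A) (e.g. by cofactor expansion or by noting that A is similar to its Jordan form J, which has the same characteristic polynomial as A) gives
  χ_A(x) = x^4 - 12*x^3 + 54*x^2 - 108*x + 81
which factors as (x - 3)^4. The eigenvalues (with algebraic multiplicities) are λ = 3 with multiplicity 4.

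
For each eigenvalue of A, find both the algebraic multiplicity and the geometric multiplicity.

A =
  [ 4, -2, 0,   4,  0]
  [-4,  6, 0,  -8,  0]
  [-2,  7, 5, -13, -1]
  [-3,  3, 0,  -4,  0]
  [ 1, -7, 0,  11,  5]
λ = 2: alg = 3, geom = 2; λ = 5: alg = 2, geom = 1

Step 1 — factor the characteristic polynomial to read off the algebraic multiplicities:
  χ_A(x) = (x - 5)^2*(x - 2)^3

Step 2 — compute geometric multiplicities via the rank-nullity identity g(λ) = n − rank(A − λI):
  rank(A − (2)·I) = 3, so dim ker(A − (2)·I) = n − 3 = 2
  rank(A − (5)·I) = 4, so dim ker(A − (5)·I) = n − 4 = 1

Summary:
  λ = 2: algebraic multiplicity = 3, geometric multiplicity = 2
  λ = 5: algebraic multiplicity = 2, geometric multiplicity = 1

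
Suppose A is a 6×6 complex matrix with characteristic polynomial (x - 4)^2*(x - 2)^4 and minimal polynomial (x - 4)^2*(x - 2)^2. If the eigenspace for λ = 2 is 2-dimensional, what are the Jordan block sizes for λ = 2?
Block sizes for λ = 2: [2, 2]

Step 1 — from the characteristic polynomial, algebraic multiplicity of λ = 2 is 4. From dim ker(A − (2)·I) = 2, there are exactly 2 Jordan blocks for λ = 2.
Step 2 — from the minimal polynomial, the factor (x − 2)^2 tells us the largest block for λ = 2 has size 2.
Step 3 — with total size 4, 2 blocks, and largest block 2, the block sizes (in nonincreasing order) are [2, 2].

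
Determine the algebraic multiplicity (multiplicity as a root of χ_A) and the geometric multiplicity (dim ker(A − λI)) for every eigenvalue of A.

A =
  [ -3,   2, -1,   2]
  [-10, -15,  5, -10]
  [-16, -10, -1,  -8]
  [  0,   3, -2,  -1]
λ = -5: alg = 4, geom = 2

Step 1 — factor the characteristic polynomial to read off the algebraic multiplicities:
  χ_A(x) = (x + 5)^4

Step 2 — compute geometric multiplicities via the rank-nullity identity g(λ) = n − rank(A − λI):
  rank(A − (-5)·I) = 2, so dim ker(A − (-5)·I) = n − 2 = 2

Summary:
  λ = -5: algebraic multiplicity = 4, geometric multiplicity = 2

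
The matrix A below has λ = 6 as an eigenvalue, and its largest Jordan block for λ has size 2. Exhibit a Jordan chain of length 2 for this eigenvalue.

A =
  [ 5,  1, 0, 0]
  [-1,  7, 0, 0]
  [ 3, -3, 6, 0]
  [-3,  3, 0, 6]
A Jordan chain for λ = 6 of length 2:
v_1 = (-1, -1, 3, -3)ᵀ
v_2 = (1, 0, 0, 0)ᵀ

Let N = A − (6)·I. We want v_2 with N^2 v_2 = 0 but N^1 v_2 ≠ 0; then v_{j-1} := N · v_j for j = 2, …, 2.

Pick v_2 = (1, 0, 0, 0)ᵀ.
Then v_1 = N · v_2 = (-1, -1, 3, -3)ᵀ.

Sanity check: (A − (6)·I) v_1 = (0, 0, 0, 0)ᵀ = 0. ✓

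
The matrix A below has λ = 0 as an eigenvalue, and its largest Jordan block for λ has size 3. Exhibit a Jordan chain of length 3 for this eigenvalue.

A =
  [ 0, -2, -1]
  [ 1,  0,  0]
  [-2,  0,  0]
A Jordan chain for λ = 0 of length 3:
v_1 = (0, -2, 4)ᵀ
v_2 = (-2, 0, 0)ᵀ
v_3 = (0, 1, 0)ᵀ

Let N = A − (0)·I. We want v_3 with N^3 v_3 = 0 but N^2 v_3 ≠ 0; then v_{j-1} := N · v_j for j = 3, …, 2.

Pick v_3 = (0, 1, 0)ᵀ.
Then v_2 = N · v_3 = (-2, 0, 0)ᵀ.
Then v_1 = N · v_2 = (0, -2, 4)ᵀ.

Sanity check: (A − (0)·I) v_1 = (0, 0, 0)ᵀ = 0. ✓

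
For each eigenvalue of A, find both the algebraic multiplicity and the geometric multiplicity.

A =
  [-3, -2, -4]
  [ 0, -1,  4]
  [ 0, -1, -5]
λ = -3: alg = 3, geom = 2

Step 1 — factor the characteristic polynomial to read off the algebraic multiplicities:
  χ_A(x) = (x + 3)^3

Step 2 — compute geometric multiplicities via the rank-nullity identity g(λ) = n − rank(A − λI):
  rank(A − (-3)·I) = 1, so dim ker(A − (-3)·I) = n − 1 = 2

Summary:
  λ = -3: algebraic multiplicity = 3, geometric multiplicity = 2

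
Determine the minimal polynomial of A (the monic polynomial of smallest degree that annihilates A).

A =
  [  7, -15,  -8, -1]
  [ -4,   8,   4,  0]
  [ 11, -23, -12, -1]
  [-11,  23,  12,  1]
x^3 - 4*x^2

The characteristic polynomial is χ_A(x) = x^3*(x - 4), so the eigenvalues are known. The minimal polynomial is
  m_A(x) = Π_λ (x − λ)^{k_λ}
where k_λ is the size of the *largest* Jordan block for λ (equivalently, the smallest k with (A − λI)^k v = 0 for every generalised eigenvector v of λ).

  λ = 0: largest Jordan block has size 2, contributing (x − 0)^2
  λ = 4: largest Jordan block has size 1, contributing (x − 4)

So m_A(x) = x^2*(x - 4) = x^3 - 4*x^2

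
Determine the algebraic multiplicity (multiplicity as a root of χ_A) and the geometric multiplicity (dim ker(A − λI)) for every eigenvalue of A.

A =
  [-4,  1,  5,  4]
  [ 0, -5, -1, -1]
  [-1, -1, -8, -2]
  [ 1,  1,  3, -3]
λ = -5: alg = 4, geom = 2

Step 1 — factor the characteristic polynomial to read off the algebraic multiplicities:
  χ_A(x) = (x + 5)^4

Step 2 — compute geometric multiplicities via the rank-nullity identity g(λ) = n − rank(A − λI):
  rank(A − (-5)·I) = 2, so dim ker(A − (-5)·I) = n − 2 = 2

Summary:
  λ = -5: algebraic multiplicity = 4, geometric multiplicity = 2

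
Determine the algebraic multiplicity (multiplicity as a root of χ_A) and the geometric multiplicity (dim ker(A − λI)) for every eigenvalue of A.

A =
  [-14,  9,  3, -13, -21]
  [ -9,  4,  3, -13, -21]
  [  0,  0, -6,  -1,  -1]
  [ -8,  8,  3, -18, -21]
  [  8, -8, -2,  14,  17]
λ = -5: alg = 4, geom = 2; λ = 3: alg = 1, geom = 1

Step 1 — factor the characteristic polynomial to read off the algebraic multiplicities:
  χ_A(x) = (x - 3)*(x + 5)^4

Step 2 — compute geometric multiplicities via the rank-nullity identity g(λ) = n − rank(A − λI):
  rank(A − (-5)·I) = 3, so dim ker(A − (-5)·I) = n − 3 = 2
  rank(A − (3)·I) = 4, so dim ker(A − (3)·I) = n − 4 = 1

Summary:
  λ = -5: algebraic multiplicity = 4, geometric multiplicity = 2
  λ = 3: algebraic multiplicity = 1, geometric multiplicity = 1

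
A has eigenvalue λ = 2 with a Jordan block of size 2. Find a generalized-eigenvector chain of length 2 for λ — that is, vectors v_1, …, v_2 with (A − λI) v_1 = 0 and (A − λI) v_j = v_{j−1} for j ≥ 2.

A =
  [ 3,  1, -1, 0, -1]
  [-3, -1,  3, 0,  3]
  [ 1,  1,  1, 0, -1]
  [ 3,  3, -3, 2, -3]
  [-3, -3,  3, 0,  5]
A Jordan chain for λ = 2 of length 2:
v_1 = (1, -3, 1, 3, -3)ᵀ
v_2 = (1, 0, 0, 0, 0)ᵀ

Let N = A − (2)·I. We want v_2 with N^2 v_2 = 0 but N^1 v_2 ≠ 0; then v_{j-1} := N · v_j for j = 2, …, 2.

Pick v_2 = (1, 0, 0, 0, 0)ᵀ.
Then v_1 = N · v_2 = (1, -3, 1, 3, -3)ᵀ.

Sanity check: (A − (2)·I) v_1 = (0, 0, 0, 0, 0)ᵀ = 0. ✓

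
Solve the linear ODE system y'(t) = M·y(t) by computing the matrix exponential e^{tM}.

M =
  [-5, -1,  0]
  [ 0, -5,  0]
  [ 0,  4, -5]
e^{tM} =
  [exp(-5*t), -t*exp(-5*t), 0]
  [0, exp(-5*t), 0]
  [0, 4*t*exp(-5*t), exp(-5*t)]

Strategy: write M = P · J · P⁻¹ where J is a Jordan canonical form, so e^{tM} = P · e^{tJ} · P⁻¹, and e^{tJ} can be computed block-by-block.

M has Jordan form
J =
  [-5,  1,  0]
  [ 0, -5,  0]
  [ 0,  0, -5]
(up to reordering of blocks).

Per-block formulas:
  For a 2×2 Jordan block J_2(-5): exp(t · J_2(-5)) = e^(-5t)·(I + t·N), where N is the 2×2 nilpotent shift.
  For a 1×1 block at λ = -5: exp(t · [-5]) = [e^(-5t)].

After assembling e^{tJ} and conjugating by P, we get:

e^{tM} =
  [exp(-5*t), -t*exp(-5*t), 0]
  [0, exp(-5*t), 0]
  [0, 4*t*exp(-5*t), exp(-5*t)]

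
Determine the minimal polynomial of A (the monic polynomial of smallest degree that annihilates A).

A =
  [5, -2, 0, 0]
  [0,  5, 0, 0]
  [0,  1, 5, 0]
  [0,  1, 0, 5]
x^2 - 10*x + 25

The characteristic polynomial is χ_A(x) = (x - 5)^4, so the eigenvalues are known. The minimal polynomial is
  m_A(x) = Π_λ (x − λ)^{k_λ}
where k_λ is the size of the *largest* Jordan block for λ (equivalently, the smallest k with (A − λI)^k v = 0 for every generalised eigenvector v of λ).

  λ = 5: largest Jordan block has size 2, contributing (x − 5)^2

So m_A(x) = (x - 5)^2 = x^2 - 10*x + 25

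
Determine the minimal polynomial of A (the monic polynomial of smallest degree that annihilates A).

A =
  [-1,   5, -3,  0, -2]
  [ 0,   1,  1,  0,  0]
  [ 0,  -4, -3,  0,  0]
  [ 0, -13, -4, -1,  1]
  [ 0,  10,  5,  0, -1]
x^3 + 3*x^2 + 3*x + 1

The characteristic polynomial is χ_A(x) = (x + 1)^5, so the eigenvalues are known. The minimal polynomial is
  m_A(x) = Π_λ (x − λ)^{k_λ}
where k_λ is the size of the *largest* Jordan block for λ (equivalently, the smallest k with (A − λI)^k v = 0 for every generalised eigenvector v of λ).

  λ = -1: largest Jordan block has size 3, contributing (x + 1)^3

So m_A(x) = (x + 1)^3 = x^3 + 3*x^2 + 3*x + 1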